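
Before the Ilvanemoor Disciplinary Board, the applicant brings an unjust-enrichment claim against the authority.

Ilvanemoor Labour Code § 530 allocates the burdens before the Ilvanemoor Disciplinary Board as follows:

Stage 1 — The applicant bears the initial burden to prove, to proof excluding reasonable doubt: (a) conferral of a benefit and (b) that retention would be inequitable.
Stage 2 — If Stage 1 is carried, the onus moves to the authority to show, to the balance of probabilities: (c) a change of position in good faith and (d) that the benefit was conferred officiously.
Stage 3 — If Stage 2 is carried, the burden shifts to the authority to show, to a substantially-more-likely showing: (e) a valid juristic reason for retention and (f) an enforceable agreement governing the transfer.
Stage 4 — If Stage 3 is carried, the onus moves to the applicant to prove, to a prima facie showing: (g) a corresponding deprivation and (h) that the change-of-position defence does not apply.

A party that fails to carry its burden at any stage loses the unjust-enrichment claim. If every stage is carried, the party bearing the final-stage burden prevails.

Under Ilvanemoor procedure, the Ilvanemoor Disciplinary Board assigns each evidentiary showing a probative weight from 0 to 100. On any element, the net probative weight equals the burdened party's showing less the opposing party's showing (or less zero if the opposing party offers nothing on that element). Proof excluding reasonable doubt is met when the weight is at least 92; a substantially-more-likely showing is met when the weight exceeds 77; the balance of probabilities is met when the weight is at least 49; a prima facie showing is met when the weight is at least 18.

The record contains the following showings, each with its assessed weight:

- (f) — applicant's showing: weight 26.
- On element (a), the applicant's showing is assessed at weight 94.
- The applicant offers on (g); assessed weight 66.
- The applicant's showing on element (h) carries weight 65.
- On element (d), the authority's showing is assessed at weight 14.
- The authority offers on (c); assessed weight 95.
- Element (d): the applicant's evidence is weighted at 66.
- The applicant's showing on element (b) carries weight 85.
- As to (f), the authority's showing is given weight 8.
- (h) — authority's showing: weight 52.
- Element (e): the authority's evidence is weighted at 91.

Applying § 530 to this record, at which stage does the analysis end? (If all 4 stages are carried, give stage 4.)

stage 1

Stage 1 — burden on applicant; standard: proof excluding reasonable doubt (weight is at least 92).
    (a): 94 ≥ 92 [met]
    (b): 85 < 92 [not met]
  The applicant does not carry Stage 1.
The analysis ends at Stage 1; the authority prevails.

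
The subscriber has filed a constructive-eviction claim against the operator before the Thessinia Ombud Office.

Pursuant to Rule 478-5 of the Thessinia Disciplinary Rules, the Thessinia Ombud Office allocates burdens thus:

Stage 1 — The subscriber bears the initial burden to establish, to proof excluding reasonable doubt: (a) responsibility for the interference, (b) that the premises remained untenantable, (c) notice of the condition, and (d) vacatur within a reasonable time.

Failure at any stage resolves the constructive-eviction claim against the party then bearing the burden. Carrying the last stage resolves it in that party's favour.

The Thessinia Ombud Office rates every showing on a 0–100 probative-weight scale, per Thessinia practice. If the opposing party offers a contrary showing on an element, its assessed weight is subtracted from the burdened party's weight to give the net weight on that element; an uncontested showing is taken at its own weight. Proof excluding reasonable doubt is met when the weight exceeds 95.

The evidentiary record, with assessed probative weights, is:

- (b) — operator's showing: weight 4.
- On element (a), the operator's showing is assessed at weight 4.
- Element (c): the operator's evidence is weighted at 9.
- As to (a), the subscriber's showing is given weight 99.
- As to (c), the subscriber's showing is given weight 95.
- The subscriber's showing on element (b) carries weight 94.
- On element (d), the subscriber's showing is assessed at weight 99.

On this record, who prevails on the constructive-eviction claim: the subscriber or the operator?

Stage 1 (subscriber, proof excluding reasonable doubt, weight exceeds 95): (a) net 99−4=95 ≤ 95 — fails; (b) net 94−4=90 ≤ 95 — fails; (c) net 95−9=86 ≤ 95 — fails; (d) 99 > 95 — meets.
  Not every element is met, so the subscriber fails to carry Stage 1.
The operator prevails.

operator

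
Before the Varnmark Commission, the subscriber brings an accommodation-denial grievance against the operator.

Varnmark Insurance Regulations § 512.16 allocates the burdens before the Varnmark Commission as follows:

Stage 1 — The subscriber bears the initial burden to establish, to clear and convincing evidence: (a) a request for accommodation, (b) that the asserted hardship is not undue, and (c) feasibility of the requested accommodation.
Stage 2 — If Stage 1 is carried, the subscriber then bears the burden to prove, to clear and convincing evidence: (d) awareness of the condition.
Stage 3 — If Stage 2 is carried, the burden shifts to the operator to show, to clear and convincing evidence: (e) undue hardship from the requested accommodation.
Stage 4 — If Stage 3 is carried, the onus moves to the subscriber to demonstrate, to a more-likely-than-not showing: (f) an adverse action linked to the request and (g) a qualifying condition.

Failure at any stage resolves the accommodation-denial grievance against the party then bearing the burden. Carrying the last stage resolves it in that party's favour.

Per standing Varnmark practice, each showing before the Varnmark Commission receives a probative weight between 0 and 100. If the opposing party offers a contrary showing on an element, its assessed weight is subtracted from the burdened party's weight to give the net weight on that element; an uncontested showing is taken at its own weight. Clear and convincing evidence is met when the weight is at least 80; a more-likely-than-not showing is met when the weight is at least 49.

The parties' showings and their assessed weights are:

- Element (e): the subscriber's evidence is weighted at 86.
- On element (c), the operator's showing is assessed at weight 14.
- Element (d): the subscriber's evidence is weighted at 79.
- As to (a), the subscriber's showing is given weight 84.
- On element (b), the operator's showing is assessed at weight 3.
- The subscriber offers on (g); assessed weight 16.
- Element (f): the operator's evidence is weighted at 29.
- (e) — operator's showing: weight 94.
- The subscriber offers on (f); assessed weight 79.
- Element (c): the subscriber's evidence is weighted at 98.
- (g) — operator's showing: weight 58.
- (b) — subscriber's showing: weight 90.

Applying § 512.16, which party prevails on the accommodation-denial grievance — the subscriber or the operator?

Stage 1 — burden on subscriber; standard: clear and convincing evidence (weight is at least 80).
    (a): 84 ≥ 80 [met]
    (b): 90 − 3 = 87 ≥ 80 [met]
    (c): 98 − 14 = 84 ≥ 80 [met]
  All elements met. The subscriber retains the burden for Stage 2.
Stage 2 — burden on subscriber; standard: clear and convincing evidence (weight is at least 80).
    (d): 79 < 80 [not met]
  Not every element is met, so the subscriber fails to carry Stage 2.
The analysis ends at Stage 2; the operator prevails.

operator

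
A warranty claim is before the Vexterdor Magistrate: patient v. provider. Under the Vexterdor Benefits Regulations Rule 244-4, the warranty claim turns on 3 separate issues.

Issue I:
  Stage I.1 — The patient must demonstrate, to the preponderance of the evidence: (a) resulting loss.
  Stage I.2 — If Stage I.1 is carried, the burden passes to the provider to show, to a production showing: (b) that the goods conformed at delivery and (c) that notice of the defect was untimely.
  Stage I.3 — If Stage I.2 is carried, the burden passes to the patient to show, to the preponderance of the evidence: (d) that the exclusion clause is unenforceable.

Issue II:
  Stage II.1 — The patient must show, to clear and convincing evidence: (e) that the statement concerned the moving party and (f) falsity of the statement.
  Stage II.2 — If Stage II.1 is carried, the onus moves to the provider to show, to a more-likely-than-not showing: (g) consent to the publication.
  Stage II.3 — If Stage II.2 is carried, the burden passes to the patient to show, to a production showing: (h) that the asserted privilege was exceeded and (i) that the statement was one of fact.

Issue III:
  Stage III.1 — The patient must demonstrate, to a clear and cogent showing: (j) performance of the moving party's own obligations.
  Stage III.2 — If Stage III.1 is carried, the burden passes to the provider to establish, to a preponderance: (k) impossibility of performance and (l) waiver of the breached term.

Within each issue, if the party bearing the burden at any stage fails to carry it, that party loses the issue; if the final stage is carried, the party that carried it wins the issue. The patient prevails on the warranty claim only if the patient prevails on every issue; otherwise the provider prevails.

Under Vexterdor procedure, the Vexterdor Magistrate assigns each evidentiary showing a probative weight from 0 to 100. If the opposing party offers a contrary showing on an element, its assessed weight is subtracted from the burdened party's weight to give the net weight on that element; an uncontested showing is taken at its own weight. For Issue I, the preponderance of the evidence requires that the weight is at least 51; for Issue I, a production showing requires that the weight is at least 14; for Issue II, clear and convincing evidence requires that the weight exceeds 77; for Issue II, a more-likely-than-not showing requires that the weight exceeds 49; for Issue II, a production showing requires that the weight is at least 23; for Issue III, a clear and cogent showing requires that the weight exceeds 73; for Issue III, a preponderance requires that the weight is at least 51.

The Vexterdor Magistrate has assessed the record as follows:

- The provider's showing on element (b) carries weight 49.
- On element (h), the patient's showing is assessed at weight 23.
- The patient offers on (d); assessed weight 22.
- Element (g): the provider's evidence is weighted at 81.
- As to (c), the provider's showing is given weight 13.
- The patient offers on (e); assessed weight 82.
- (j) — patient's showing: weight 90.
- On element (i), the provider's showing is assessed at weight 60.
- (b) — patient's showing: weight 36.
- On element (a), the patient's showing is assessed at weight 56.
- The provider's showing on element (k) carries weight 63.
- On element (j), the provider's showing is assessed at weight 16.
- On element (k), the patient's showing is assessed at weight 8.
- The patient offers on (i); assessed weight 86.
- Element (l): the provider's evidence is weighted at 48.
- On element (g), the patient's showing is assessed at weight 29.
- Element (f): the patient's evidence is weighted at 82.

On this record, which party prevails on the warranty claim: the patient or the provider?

patient

— Issue I —
Stage I.1 (patient, the preponderance of the evidence, weight is at least 51): (a) 56 ≥ 51 — meets.
  The patient carries Stage I.1; the provider now bears the burden.
Stage I.2 (provider, a production showing, weight is at least 14): (b) net 49−36=13 < 14 — fails; (c) 13 < 14 — fails.
  The provider does not carry Stage I.2.
The patient prevails on this issue.
— Issue II —
At Stage II.1 the patient must meet clear and convincing evidence (weight exceeds 77): on (e) the weight is 82, which does exceed 77, so (e) meets the standard; on (f) the weight is 82, which does exceed 77, so (f) meets the standard.
  Stage II.1 carried; the burden shifts to the provider.
At Stage II.2 the provider must meet a more-likely-than-not showing (weight exceeds 49): on (g) the weight is 81 less the opposing 29 gives net 52, > 49, so (g) meets the standard.
  Stage II.2 carried; the burden shifts to the patient.
At Stage II.3 the patient must meet a production showing (weight is at least 23): on (h) the weight is 23, ≥ 23, so (h) meets the standard; on (i) the weight is 86 less the opposing 60 gives net 26, ≥ 23, so (i) meets the standard.
  All elements met at the final stage.
Every stage carried; the patient prevails on this issue.
— Issue III —
Stage III.1 (patient, a clear and cogent showing, weight exceeds 73): (j) net 90−16=74 > 73 — meets.
  The patient carries Stage III.1; the provider now bears the burden.
Stage III.2 (provider, a preponderance, weight is at least 51): (k) net 63−8=55 ≥ 51 — meets; (l) 48 < 51 — fails.
  The provider does not carry Stage III.2.
The patient prevails on this issue.
Per-issue: Issue I → patient; Issue II → patient; Issue III → patient. The patient must prevail on every issue; overall, the patient prevails.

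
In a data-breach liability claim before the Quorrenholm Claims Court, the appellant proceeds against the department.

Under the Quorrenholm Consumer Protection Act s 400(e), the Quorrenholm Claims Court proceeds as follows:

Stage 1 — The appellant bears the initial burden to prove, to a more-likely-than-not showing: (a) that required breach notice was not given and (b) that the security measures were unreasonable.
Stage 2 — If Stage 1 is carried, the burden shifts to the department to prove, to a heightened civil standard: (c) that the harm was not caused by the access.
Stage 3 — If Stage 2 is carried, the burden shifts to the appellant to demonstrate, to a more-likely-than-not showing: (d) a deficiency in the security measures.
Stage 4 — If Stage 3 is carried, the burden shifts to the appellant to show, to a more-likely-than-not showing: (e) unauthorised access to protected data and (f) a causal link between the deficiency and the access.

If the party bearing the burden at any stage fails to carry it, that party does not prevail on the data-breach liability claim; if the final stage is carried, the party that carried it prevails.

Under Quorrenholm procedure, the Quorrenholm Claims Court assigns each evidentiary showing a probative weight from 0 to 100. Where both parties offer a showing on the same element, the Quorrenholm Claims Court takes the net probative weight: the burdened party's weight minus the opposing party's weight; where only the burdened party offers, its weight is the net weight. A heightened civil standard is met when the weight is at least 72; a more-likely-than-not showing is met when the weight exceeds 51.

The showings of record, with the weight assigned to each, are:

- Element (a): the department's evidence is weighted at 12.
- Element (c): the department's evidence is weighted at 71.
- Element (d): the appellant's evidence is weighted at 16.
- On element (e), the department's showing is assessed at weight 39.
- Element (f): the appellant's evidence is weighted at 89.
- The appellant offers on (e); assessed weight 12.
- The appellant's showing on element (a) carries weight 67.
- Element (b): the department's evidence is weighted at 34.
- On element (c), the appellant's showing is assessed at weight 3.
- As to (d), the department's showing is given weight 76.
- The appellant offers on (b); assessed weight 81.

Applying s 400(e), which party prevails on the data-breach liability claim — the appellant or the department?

Stage 1 (appellant, a more-likely-than-not showing, weight exceeds 51): (a) net 67−12=55 > 51 — meets; (b) net 81−34=47 ≤ 51 — fails.
  Stage 1 not carried; the appellant fails its burden.
The department prevails.

department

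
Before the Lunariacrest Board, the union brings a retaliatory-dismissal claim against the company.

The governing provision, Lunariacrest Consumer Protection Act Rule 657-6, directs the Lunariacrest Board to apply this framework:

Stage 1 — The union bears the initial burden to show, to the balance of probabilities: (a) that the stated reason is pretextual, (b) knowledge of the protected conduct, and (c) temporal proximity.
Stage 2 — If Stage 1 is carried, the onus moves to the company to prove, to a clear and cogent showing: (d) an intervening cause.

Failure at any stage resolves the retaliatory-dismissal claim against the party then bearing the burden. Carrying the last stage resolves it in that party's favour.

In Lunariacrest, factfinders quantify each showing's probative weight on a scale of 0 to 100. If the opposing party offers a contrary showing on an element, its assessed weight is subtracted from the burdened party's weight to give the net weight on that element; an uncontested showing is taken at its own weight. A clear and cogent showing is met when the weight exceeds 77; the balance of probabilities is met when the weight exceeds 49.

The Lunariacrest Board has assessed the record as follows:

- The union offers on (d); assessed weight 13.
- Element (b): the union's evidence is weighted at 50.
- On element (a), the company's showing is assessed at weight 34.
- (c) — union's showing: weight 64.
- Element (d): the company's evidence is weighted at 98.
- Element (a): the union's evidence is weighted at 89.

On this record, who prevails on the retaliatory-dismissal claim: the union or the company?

Stage 1 (union, the balance of probabilities, weight exceeds 49): (a) net 89−34=55 > 49 — meets; (b) 50 > 49 — meets; (c) 64 > 49 — meets.
  The union carries Stage 1; the company now bears the burden.
Stage 2 (company, a clear and cogent showing, weight exceeds 77): (d) net 98−13=85 > 77 — meets.
  All elements met at the final stage.
Every stage carried; the company prevails.

company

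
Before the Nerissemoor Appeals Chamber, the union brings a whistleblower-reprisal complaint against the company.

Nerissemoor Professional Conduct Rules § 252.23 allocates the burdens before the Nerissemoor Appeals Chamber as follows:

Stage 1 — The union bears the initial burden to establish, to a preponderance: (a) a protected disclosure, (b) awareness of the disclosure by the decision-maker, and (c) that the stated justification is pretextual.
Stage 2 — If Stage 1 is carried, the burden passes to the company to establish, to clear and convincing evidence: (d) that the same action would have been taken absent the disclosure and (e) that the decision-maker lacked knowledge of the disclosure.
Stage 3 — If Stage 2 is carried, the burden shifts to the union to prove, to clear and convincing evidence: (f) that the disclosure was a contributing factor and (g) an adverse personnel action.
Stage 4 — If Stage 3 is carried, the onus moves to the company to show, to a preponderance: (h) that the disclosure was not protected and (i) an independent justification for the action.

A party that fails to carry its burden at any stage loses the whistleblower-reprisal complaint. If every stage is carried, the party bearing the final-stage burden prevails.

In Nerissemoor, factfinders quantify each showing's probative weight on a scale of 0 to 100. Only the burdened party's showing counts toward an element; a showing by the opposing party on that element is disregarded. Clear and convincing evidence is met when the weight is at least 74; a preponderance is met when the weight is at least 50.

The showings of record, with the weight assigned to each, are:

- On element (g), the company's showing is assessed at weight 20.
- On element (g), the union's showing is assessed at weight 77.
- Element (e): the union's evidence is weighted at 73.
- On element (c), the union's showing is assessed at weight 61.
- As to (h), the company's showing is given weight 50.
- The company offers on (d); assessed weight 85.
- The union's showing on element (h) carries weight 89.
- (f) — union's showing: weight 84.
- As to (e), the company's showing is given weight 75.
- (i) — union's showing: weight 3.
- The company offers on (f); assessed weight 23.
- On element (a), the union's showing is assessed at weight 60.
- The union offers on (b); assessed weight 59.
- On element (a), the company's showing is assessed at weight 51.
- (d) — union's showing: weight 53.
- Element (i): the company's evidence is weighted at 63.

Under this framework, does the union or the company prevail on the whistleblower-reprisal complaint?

At Stage 1 the union must meet a preponderance (weight is at least 50): on (a) the weight is 60 (the company's 51 is given no effect), which does reach 50, so (a) meets the standard; on (b) the weight is 59, which does reach 50, so (b) meets the standard; on (c) the weight is 61, ≥ 50, so (c) meets the standard.
  Stage 1 is satisfied; the onus moves to the company.
At Stage 2 the company must meet clear and convincing evidence (weight is at least 74): on (d) the weight is 85 (the union's 53 is given no effect), which does reach 74, so (d) meets the standard; on (e) the weight is 75 (the union's 73 is given no effect), ≥ 74, so (e) meets the standard.
  The company carries Stage 2; the union now bears the burden.
At Stage 3 the union must meet clear and convincing evidence (weight is at least 74): on (f) the weight is 84 (the company's 23 is given no effect), which does reach 74, so (f) meets the standard; on (g) the weight is 77 (the company's 20 is given no effect), which does reach 74, so (g) meets the standard.
  The union carries Stage 3; the company now bears the burden.
At Stage 4 the company must meet a preponderance (weight is at least 50): on (h) the weight is 50 (the union's 89 is given no effect), which does reach 50, so (h) meets the standard; on (i) the weight is 63 (the union's 3 is given no effect), ≥ 50, so (i) meets the standard.
  Stage 4 carried; the final stage is satisfied.
With every stage satisfied, the company prevails.

company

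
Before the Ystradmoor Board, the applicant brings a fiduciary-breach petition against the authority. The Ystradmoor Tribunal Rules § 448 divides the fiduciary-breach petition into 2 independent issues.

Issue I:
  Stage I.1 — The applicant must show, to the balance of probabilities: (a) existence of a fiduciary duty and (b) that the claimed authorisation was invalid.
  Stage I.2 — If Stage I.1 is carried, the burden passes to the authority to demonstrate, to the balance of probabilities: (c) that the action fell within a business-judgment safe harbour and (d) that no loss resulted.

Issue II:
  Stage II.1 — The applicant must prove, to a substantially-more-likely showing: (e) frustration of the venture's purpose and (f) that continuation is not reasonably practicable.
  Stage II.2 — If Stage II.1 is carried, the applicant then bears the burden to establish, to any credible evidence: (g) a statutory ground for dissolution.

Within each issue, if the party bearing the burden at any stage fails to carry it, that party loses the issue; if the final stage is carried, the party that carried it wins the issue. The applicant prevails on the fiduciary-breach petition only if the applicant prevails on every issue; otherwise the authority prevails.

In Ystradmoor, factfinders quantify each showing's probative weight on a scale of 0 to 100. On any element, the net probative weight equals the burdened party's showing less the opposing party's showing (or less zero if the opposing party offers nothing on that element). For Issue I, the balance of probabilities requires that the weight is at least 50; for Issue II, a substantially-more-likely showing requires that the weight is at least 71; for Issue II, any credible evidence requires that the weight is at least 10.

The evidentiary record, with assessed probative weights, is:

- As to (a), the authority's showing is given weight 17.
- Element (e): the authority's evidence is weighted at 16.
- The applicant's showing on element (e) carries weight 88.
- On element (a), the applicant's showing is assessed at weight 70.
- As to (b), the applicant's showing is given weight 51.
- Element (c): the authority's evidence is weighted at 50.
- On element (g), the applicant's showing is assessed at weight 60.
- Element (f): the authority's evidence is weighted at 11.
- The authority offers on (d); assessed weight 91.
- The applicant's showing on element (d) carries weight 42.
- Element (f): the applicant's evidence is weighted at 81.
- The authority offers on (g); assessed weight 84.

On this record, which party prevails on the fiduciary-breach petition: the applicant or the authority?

authority

— Issue I —
Stage I.1 (applicant, the balance of probabilities, weight is at least 50): (a) net 70−17=53 ≥ 50 — meets; (b) 51 ≥ 50 — meets.
  Stage I.1 carried; the burden shifts to the authority.
Stage I.2 (authority, the balance of probabilities, weight is at least 50): (c) 50 ≥ 50 — meets; (d) net 91−42=49 < 50 — fails.
  Stage I.2 not carried; the authority fails its burden.
The applicant prevails on this issue.
— Issue II —
Stage II.1 (applicant, a substantially-more-likely showing, weight is at least 71): (e) net 88−16=72 ≥ 71 — meets; (f) net 81−11=70 < 71 — fails.
  Not every element is met, so the applicant fails to carry Stage II.1.
The analysis ends at Stage II.1; the authority prevails on this issue.
Per-issue: Issue I → applicant; Issue II → authority. The applicant must prevail on every issue; overall, the authority prevails.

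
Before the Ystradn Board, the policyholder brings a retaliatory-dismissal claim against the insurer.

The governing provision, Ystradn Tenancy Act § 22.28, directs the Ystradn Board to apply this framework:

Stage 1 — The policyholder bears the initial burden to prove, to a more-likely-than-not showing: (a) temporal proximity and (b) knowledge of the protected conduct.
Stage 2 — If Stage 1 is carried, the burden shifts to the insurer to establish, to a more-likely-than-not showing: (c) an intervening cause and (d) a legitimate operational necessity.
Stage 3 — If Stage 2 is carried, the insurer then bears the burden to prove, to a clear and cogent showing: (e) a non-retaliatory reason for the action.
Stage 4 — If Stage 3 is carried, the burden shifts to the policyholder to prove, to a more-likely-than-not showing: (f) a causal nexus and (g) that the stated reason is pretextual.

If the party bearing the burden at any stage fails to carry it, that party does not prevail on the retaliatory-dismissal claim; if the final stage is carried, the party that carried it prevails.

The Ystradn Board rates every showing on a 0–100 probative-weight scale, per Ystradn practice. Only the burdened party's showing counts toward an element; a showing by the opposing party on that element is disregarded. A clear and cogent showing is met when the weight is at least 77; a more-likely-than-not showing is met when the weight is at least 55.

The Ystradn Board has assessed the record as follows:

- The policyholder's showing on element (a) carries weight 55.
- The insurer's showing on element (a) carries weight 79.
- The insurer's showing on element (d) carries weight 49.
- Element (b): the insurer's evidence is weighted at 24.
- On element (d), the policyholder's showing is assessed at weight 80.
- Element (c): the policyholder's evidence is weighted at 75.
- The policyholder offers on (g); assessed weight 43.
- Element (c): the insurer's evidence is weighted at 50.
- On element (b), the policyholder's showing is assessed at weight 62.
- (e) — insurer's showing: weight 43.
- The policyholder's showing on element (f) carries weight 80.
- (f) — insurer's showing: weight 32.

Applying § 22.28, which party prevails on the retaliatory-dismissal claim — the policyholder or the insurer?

policyholder

Stage 1 — burden on policyholder; standard: a more-likely-than-not showing (weight is at least 55).
    (a): 55 (insurer's 79 disregarded) ≥ 55 [met]
    (b): 62 (insurer's 24 disregarded) ≥ 55 [met]
  All elements met. The burden passes to the insurer.
Stage 2 — burden on insurer; standard: a more-likely-than-not showing (weight is at least 55).
    (c): 50 (policyholder's 75 disregarded) < 55 [not met]
    (d): 49 (policyholder's 80 disregarded) < 55 [not met]
  Stage 2 not carried; the insurer fails its burden.
The policyholder prevails.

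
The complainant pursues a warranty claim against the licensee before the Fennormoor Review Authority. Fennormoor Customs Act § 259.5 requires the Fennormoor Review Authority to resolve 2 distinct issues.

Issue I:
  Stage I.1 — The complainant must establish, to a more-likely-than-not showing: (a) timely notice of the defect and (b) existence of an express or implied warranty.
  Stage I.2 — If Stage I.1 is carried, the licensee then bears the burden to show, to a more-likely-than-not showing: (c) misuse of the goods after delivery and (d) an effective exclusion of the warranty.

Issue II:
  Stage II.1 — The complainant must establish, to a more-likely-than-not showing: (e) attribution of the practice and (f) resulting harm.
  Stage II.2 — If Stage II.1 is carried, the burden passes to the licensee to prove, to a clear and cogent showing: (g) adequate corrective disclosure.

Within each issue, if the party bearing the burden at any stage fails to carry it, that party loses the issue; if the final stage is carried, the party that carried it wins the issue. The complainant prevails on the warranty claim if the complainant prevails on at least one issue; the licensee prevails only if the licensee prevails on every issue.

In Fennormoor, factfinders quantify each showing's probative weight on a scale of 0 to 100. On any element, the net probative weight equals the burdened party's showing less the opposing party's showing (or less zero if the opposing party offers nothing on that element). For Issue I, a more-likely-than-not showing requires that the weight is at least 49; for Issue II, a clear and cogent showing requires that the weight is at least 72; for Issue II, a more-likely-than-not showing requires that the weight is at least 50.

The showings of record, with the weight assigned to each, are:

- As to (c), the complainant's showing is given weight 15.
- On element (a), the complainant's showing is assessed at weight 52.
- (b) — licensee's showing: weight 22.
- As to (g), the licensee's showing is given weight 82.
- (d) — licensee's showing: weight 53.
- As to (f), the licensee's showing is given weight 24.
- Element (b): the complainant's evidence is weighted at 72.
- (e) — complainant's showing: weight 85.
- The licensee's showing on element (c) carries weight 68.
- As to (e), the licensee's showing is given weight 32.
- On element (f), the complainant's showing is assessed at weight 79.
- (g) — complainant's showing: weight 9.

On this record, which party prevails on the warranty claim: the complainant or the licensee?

— Issue I —
Stage I.1 — burden on complainant; standard: a more-likely-than-not showing (weight is at least 49).
    (a): 52 ≥ 49 [met]
    (b): 72 − 22 = 50 ≥ 49 [met]
  All elements met. The burden passes to the licensee.
Stage I.2 — burden on licensee; standard: a more-likely-than-not showing (weight is at least 49).
    (c): 68 − 15 = 53 ≥ 49 [met]
    (d): 53 ≥ 49 [met]
  Stage I.2 carried; the final stage is satisfied.
With every stage satisfied, the licensee prevails on this issue.
— Issue II —
At Stage II.1 the complainant must meet a more-likely-than-not showing (weight is at least 50): on (e) the weight is 85 less the opposing 32 gives net 53, which does reach 50, so (e) meets the standard; on (f) the weight is 79 less the opposing 24 gives net 55, which does reach 50, so (f) meets the standard.
  Stage II.1 is satisfied; the onus moves to the licensee.
At Stage II.2 the licensee must meet a clear and cogent showing (weight is at least 72): on (g) the weight is 82 less the opposing 9 gives net 73, ≥ 72, so (g) meets the standard.
  The licensee carries the last stage.
With every stage satisfied, the licensee prevails on this issue.
Per-issue: Issue I → licensee; Issue II → licensee. The complainant must prevail on at least one issue; overall, the licensee prevails.

licensee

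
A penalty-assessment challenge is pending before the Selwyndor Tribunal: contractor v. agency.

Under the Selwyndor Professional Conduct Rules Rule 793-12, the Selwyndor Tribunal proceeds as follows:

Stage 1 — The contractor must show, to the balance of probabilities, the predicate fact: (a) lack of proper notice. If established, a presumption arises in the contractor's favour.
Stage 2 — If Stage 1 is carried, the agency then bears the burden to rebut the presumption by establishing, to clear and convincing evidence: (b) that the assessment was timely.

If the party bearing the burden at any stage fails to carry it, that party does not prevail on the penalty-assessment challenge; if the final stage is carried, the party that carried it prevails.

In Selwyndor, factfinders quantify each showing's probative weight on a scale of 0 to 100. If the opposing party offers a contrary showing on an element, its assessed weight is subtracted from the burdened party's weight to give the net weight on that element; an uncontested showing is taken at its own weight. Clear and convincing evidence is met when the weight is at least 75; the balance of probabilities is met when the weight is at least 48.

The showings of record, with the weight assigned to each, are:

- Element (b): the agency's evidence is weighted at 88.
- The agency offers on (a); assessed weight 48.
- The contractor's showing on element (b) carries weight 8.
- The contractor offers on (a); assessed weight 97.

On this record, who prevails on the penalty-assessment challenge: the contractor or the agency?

Stage 1 (contractor, the balance of probabilities, weight is at least 48): (a) net 97−48=49 ≥ 48 — meets.
  Stage 1 is satisfied; the onus moves to the agency.
Stage 2 (agency, clear and convincing evidence, weight is at least 75): (b) net 88−8=80 ≥ 75 — meets.
  Stage 2 carried; the final stage is satisfied.
All stages carried — the agency prevails.

agency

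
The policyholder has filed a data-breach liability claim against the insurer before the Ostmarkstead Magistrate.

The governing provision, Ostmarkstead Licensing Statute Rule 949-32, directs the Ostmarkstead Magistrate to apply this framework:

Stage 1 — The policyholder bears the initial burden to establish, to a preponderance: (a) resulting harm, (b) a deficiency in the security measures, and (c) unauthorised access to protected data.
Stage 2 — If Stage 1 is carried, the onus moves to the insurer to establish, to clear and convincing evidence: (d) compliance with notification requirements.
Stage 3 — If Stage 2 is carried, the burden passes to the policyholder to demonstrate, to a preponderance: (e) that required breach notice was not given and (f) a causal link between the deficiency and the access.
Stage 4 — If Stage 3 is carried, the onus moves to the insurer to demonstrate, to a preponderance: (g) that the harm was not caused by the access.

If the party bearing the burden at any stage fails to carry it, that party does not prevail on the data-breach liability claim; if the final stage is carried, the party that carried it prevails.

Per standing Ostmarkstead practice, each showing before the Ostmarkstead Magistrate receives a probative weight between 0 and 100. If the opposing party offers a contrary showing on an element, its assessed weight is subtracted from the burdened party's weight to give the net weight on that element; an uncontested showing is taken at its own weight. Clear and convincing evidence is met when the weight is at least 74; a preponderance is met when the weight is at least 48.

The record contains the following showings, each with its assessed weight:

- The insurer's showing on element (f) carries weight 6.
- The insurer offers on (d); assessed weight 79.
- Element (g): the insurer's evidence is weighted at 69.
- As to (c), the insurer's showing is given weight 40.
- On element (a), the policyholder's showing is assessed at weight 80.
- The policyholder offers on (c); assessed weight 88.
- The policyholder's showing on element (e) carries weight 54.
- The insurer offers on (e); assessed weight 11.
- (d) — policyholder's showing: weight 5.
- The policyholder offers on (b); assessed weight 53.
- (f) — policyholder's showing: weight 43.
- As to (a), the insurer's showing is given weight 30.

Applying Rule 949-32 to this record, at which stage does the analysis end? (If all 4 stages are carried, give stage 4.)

stage 3

At Stage 1 the policyholder must meet a preponderance (weight is at least 48): on (a) the weight is 80 less the opposing 30 gives net 50, ≥ 48, so (a) meets the standard; on (b) the weight is 53, which does reach 48, so (b) meets the standard; on (c) the weight is 88 less the opposing 40 gives net 48, which does reach 48, so (c) meets the standard.
  The policyholder carries Stage 1; the insurer now bears the burden.
At Stage 2 the insurer must meet clear and convincing evidence (weight is at least 74): on (d) the weight is 79 less the opposing 5 gives net 74, ≥ 74, so (d) meets the standard.
  All elements met. The burden passes to the policyholder.
At Stage 3 the policyholder must meet a preponderance (weight is at least 48): on (e) the weight is 54 less the opposing 11 gives net 43, < 48, so (e) does not meet the standard; on (f) the weight is 43 less the opposing 6 gives net 37, < 48, so (f) does not meet the standard.
  The policyholder does not carry Stage 3.
The insurer prevails.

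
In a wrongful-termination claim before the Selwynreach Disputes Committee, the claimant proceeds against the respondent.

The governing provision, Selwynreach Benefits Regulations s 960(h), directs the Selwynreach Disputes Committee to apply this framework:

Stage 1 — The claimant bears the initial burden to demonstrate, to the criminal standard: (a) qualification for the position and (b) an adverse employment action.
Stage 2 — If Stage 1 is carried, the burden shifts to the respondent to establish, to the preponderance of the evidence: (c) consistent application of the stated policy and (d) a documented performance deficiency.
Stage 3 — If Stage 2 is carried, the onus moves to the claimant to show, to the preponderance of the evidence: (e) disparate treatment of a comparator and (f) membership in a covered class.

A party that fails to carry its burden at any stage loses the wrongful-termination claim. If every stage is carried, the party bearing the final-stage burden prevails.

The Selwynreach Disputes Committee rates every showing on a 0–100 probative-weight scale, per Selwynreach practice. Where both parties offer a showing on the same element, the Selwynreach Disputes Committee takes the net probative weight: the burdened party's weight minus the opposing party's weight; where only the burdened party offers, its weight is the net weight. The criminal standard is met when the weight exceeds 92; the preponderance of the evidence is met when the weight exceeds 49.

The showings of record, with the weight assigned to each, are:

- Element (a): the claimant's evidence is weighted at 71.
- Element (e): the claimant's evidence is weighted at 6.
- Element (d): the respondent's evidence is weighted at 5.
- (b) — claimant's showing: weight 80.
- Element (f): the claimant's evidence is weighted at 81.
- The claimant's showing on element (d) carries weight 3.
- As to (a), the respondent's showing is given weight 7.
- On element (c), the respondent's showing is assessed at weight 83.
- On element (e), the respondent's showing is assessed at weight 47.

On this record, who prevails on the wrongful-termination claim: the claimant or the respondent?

Stage 1 (claimant, the criminal standard, weight exceeds 92): (a) net 71−7=64 ≤ 92 — fails; (b) 80 ≤ 92 — fails.
  Not every element is met, so the claimant fails to carry Stage 1.
So the respondent prevails.

respondent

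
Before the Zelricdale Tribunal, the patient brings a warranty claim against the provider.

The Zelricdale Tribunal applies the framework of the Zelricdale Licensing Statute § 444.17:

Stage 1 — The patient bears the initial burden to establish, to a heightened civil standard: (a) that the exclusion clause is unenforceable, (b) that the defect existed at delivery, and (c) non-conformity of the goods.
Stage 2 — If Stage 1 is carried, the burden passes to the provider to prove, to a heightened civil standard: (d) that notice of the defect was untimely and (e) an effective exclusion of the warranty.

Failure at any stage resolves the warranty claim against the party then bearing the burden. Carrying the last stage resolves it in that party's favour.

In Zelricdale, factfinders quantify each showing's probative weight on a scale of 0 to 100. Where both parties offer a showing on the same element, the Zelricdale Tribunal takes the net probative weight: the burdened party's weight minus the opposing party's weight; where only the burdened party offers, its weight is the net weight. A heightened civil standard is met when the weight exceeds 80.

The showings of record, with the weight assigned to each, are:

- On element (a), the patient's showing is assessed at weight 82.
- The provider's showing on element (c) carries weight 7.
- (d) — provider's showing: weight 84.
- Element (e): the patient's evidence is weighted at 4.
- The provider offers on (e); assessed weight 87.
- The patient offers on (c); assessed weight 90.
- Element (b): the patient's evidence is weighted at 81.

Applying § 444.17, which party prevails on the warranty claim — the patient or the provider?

Stage 1 (patient, a heightened civil standard, weight exceeds 80): (a) 82 > 80 — meets; (b) 81 > 80 — meets; (c) net 90−7=83 > 80 — meets.
  The patient carries Stage 1; the provider now bears the burden.
Stage 2 (provider, a heightened civil standard, weight exceeds 80): (d) 84 > 80 — meets; (e) net 87−4=83 > 80 — meets.
  Stage 2 carried; the final stage is satisfied.
Every stage carried; the provider prevails.

provider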